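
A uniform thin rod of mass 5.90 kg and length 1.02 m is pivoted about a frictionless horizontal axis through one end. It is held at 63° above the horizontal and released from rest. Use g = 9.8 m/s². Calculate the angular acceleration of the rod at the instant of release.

α ≈ 6.54 rad/s²

About the pivot, I = (1/3)ML² = (1/3)(5.90)(1.02)² = 2.046 kg·m².
The weight acts at the center, a distance L/2 = 0.5100 m from the pivot; τ = Mg(L/2) cos 63° = 13.39 N·m.
α = τ/I = 13.39/2.046 = 6.543 rad/s².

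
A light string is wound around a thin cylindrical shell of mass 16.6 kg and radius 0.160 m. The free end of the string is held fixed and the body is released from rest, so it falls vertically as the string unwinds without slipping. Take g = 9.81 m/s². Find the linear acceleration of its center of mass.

a ≈ 4.91 m/s²

Translation: Mg − T = Ma. Rotation about the center: TR = Iα with I = MR².
With a = αR: T = (I/R²)a = M a, so Mg = (1 + 1.000)Ma.
a = g/(1 + 1.000) = 9.81/2.000 = 4.905 m/s².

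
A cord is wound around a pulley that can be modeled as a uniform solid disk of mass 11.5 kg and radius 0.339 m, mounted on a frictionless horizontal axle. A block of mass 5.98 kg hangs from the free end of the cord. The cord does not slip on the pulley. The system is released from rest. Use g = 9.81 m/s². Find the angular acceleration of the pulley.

α ≈ 14.8 rad/s²

I = ½MR² = (1/2)(11.5)(0.339)² = 0.6608 kg·m².
Block: mg − T = ma. Pulley: TR = Iα. No-slip: a = αR, so T = (I/R²)a = 5.750·a.
Then mg = (m + 5.750)a, so a = (5.98)(9.81)/(5.98 + 5.750) = 5.001 m/s².
α = a/R = 5.001/0.339 = 14.75 rad/s².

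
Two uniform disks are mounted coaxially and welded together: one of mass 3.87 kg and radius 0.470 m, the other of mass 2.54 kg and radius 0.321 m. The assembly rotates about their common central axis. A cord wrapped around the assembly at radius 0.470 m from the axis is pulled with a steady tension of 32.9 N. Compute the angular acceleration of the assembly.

I = ½M₁R₁² + ½M₂R₂² = ½(3.87)(0.470)² + ½(2.54)(0.321)² = 0.5583 kg·m².
τ = F r = (32.9)(0.470) = 15.46 N·m.
α = τ/I = 15.46/0.5583 = 27.70 rad/s².

α ≈ 27.7 rad/s²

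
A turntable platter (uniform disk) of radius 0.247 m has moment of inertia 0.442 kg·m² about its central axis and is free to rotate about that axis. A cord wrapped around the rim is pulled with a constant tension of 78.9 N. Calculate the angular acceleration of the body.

τ = F R = (78.9)(0.247) = 19.49 N·m.
From τ = Iα: α = 19.49/0.4420 = 44.09 rad/s².

α ≈ 44.1 rad/s²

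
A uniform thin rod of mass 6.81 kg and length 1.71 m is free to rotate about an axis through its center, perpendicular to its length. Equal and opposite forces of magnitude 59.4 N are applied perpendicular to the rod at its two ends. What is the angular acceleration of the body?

α ≈ 61.2 rad/s²

I = (1/12)ML² = (1/12)(6.81)(1.71)² = 1.659 kg·m².
The couple gives τ = F·(L/2) + F·(L/2) = F L = (59.4)(1.71) = 101.6 N·m.
From τ = Iα: α = 101.6/1.659 = 61.21 rad/s².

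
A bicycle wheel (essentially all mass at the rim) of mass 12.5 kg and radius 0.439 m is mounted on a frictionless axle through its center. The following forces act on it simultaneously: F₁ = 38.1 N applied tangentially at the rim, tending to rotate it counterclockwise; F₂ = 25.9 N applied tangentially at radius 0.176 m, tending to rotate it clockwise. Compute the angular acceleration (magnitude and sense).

I = MR² = (12.5)(0.439)² = 2.409 kg·m².
Taking counterclockwise as positive: τ₁ = +(38.1)(0.439) = +16.73 N·m; τ₂ = −(25.9)(0.176) = −4.558 N·m.
Net torque τ = 12.17 N·m.
α = τ/I = 12.17/2.409 = 5.051 rad/s².

α ≈ 5.05 rad/s², counterclockwise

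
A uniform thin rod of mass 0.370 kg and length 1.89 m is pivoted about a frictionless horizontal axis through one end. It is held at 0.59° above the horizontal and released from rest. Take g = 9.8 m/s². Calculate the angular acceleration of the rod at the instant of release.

α ≈ 7.78 rad/s²

About the pivot, I = (1/3)ML² = (1/3)(0.370)(1.89)² = 0.4406 kg·m².
The weight acts at the center, a distance L/2 = 0.9450 m from the pivot; τ = Mg(L/2) cos 0.59° = 3.426 N·m.
α = τ/I = 3.426/0.4406 = 7.777 rad/s².
(Equivalently α = (3g/(2L)) cos 0.59° = 7.777 rad/s².)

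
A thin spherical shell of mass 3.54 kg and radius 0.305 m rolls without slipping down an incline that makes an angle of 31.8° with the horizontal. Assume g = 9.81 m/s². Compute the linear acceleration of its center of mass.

Translation along the incline: Mg sinθ − f = Ma.
Rotation about the center: fR = Iα with I = (2/3)MR². No-slip gives a = αR, so f = (I/R²)a = (2/3)M a.
Substituting: Mg sinθ = (1 + 0.6667)Ma, so a = g sinθ/(1 + 0.6667) = (9.81) sin 31.8° / 1.667 = 3.102 m/s².

a ≈ 3.10 m/s²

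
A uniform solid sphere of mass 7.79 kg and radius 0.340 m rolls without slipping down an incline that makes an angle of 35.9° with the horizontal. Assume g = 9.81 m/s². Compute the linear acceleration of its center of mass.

a ≈ 4.11 m/s²

Translation along the incline: Mg sinθ − f = Ma.
Rotation about the center: fR = Iα with I = (2/5)MR². No-slip gives a = αR, so f = (I/R²)a = (2/5)M a.
Substituting: Mg sinθ = (1 + 0.4000)Ma, so a = g sinθ/(1 + 0.4000) = (9.81) sin 35.9° / 1.400 = 4.109 m/s².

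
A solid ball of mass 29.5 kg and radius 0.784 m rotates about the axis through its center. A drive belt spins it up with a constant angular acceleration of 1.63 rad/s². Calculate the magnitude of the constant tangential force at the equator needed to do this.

F ≈ 15.1 N

I = (2/5)MR² = (2/5)(29.5)(0.784)² = 7.253 kg·m².
The required torque is τ = Iα = (7.253)(1.630) = 11.82 N·m.
A tangential force at the equator gives τ = FR, so F = τ/R = 11.82/0.784 = 15.08 N.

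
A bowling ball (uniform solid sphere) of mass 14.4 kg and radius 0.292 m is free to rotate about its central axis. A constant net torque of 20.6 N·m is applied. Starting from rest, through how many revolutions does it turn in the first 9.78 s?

≈ 319 revolutions

I = (2/5)MR² = (2/5)(14.4)(0.292)² = 0.4911 kg·m².
α = τ/I = 20.6/0.4911 = 41.94 rad/s².
θ = ½αt² = ½(41.94)(9.78)² = 2006 rad.
Revolutions = θ/(2π) = 319.3.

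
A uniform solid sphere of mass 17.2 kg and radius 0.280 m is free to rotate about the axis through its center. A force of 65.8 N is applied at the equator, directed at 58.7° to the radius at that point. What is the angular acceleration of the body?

α ≈ 29.2 rad/s²

I = (2/5)MR² = (2/5)(17.2)(0.280)² = 0.5394 kg·m².
Only the tangential component produces torque: τ = F R sinθ = (65.8)(0.280) sin 58.7° = 15.74 N·m.
Newton's second law for rotation, τ = Iα, gives α = τ/I = 15.74/0.5394 = 29.19 rad/s².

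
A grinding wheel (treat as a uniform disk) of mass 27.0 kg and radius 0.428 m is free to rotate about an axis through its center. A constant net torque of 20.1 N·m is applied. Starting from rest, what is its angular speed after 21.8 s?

ω ≈ 177 rad/s

I = ½MR² = (1/2)(27.0)(0.428)² = 2.473 kg·m².
α = τ/I = 20.1/2.473 = 8.128 rad/s².
ω = ω₀ + αt = 0 + (8.128)(21.8) = 177.2 rad/s.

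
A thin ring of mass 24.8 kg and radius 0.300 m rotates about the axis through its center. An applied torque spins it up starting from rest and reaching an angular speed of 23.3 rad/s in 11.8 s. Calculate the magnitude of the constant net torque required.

I = MR² = (24.8)(0.300)² = 2.232 kg·m².
α = Δω/Δt = (23.3 − 0)/11.8 = 1.975 rad/s².
τ = Iα = (2.232)(1.975) = 4.407 N·m.

τ ≈ 4.41 N·m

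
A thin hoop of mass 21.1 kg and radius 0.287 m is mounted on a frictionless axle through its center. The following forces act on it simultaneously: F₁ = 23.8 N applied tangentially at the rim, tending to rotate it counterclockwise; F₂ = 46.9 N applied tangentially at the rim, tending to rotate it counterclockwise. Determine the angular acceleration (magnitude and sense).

I = MR² = (21.1)(0.287)² = 1.738 kg·m².
Taking counterclockwise as positive: τ₁ = +(23.8)(0.287) = +6.831 N·m; τ₂ = +(46.9)(0.287) = +13.46 N·m.
Net torque τ = 20.29 N·m.
α = τ/I = 20.29/1.738 = 11.67 rad/s².

α ≈ 11.7 rad/s², counterclockwise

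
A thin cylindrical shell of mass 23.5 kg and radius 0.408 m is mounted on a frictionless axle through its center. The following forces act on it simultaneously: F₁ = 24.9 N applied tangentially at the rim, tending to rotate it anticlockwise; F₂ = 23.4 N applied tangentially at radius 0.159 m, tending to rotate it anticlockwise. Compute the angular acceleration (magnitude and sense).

I = MR² = (23.5)(0.408)² = 3.912 kg·m².
Taking anticlockwise as positive: τ₁ = +(24.9)(0.408) = +10.16 N·m; τ₂ = +(23.4)(0.159) = +3.721 N·m.
Net torque τ = 13.88 N·m.
α = τ/I = 13.88/3.912 = 3.548 rad/s².

α ≈ 3.55 rad/s², anticlockwise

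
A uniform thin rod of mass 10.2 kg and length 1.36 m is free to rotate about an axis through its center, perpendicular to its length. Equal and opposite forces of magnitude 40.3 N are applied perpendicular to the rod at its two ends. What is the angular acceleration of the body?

α ≈ 34.9 rad/s²

I = (1/12)ML² = (1/12)(10.2)(1.36)² = 1.572 kg·m².
The couple gives τ = F·(L/2) + F·(L/2) = F L = (40.3)(1.36) = 54.81 N·m.
From τ = Iα: α = 54.81/1.572 = 34.86 rad/s².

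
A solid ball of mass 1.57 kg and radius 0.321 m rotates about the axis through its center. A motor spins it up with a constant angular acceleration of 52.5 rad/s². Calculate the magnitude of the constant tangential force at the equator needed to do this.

I = (2/5)MR² = (2/5)(1.57)(0.321)² = 0.06471 kg·m².
The required torque is τ = Iα = (0.06471)(52.50) = 3.397 N·m.
A tangential force at the equator gives τ = FR, so F = τ/R = 3.397/0.321 = 10.58 N.

F ≈ 10.6 N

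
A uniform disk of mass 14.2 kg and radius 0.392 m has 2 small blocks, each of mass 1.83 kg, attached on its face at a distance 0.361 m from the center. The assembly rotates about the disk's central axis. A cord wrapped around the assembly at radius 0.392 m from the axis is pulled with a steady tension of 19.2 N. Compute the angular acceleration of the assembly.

α ≈ 4.80 rad/s²

I_disk = ½MR² = ½(14.2)(0.392)² = 1.091 kg·m².
I_blocks = 2·m·r² = 2(1.83)(0.361)² = 0.4770 kg·m².
Total I = 1.568 kg·m².
τ = F r = (19.2)(0.392) = 7.526 N·m.
α = τ/I = 7.526/1.568 = 4.800 rad/s².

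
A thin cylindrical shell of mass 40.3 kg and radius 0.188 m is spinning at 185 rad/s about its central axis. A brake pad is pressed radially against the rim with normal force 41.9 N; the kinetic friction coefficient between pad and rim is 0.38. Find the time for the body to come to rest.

t ≈ 88.0 s

I = MR² = (40.3)(0.188)² = 1.424 kg·m².
Friction force f = μN = (0.38)(41.9) = 15.92 N at the rim; torque magnitude τ = fR = 2.993 N·m, opposing ω.
|α| = τ/I = 2.993/1.424 = 2.102 rad/s² (deceleration).
0 = ω₀ − |α|t ⇒ t = ω₀/|α| = 185/2.102 = 88.03 s.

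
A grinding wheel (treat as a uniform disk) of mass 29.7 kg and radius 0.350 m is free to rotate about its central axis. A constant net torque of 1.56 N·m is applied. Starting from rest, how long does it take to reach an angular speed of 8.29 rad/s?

t ≈ 9.67 s

I = ½MR² = (1/2)(29.7)(0.350)² = 1.819 kg·m².
α = τ/I = 1.56/1.819 = 0.8576 rad/s².
ω = αt ⇒ t = ω/α = 8.29/0.8576 = 9.667 s.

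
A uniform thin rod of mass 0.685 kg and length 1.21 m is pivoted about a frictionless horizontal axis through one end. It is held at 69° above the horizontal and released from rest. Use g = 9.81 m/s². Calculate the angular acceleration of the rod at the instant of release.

α ≈ 4.36 rad/s²

About the pivot, I = (1/3)ML² = (1/3)(0.685)(1.21)² = 0.3343 kg·m².
The weight acts at the center, a distance L/2 = 0.6050 m from the pivot; τ = Mg(L/2) cos 69° = 1.457 N·m.
α = τ/I = 1.457/0.3343 = 4.358 rad/s².
(Equivalently α = (3g/(2L)) cos 69° = 4.358 rad/s².)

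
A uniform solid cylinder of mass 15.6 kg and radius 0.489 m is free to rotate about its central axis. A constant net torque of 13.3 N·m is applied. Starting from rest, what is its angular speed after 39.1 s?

ω ≈ 279 rad/s

I = ½MR² = (1/2)(15.6)(0.489)² = 1.865 kg·m².
α = τ/I = 13.3/1.865 = 7.131 rad/s².
ω = ω₀ + αt = 0 + (7.131)(39.1) = 278.8 rad/s.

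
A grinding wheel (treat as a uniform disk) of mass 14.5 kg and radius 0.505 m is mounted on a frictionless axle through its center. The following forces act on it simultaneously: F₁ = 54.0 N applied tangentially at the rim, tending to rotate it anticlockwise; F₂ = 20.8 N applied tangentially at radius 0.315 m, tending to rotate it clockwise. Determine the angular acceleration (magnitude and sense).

α ≈ 11.2 rad/s², anticlockwise

I = ½MR² = (1/2)(14.5)(0.505)² = 1.849 kg·m².
Taking anticlockwise as positive: τ₁ = +(54.0)(0.505) = +27.27 N·m; τ₂ = −(20.8)(0.315) = −6.552 N·m.
Net torque τ = 20.72 N·m.
α = τ/I = 20.72/1.849 = 11.21 rad/s².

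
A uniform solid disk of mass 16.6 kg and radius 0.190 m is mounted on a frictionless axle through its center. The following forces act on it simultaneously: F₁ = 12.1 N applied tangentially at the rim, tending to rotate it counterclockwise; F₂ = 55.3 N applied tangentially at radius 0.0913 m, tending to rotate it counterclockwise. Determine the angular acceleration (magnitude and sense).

α ≈ 24.5 rad/s², counterclockwise

I = ½MR² = (1/2)(16.6)(0.190)² = 0.2996 kg·m².
Taking counterclockwise as positive: τ₁ = +(12.1)(0.190) = +2.299 N·m; τ₂ = +(55.3)(0.0913) = +5.049 N·m.
Net torque τ = 7.348 N·m.
α = τ/I = 7.348/0.2996 = 24.52 rad/s².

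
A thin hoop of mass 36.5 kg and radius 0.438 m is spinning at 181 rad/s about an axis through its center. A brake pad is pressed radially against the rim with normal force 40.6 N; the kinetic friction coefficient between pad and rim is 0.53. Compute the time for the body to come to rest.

t ≈ 134 s

I = MR² = (36.5)(0.438)² = 7.002 kg·m².
Friction force f = μN = (0.53)(40.6) = 21.52 N at the rim; torque magnitude τ = fR = 9.425 N·m, opposing ω.
|α| = τ/I = 9.425/7.002 = 1.346 rad/s² (deceleration).
0 = ω₀ − |α|t ⇒ t = ω₀/|α| = 181/1.346 = 134.5 s.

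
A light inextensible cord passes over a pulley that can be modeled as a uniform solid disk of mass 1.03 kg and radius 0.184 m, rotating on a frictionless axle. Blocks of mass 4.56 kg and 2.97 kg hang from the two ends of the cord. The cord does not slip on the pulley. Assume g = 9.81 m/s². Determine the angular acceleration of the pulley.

I = ½MR² = (1/2)(1.03)(0.184)² = 0.01744 kg·m².
Heavier block: m₁g − T₁ = m₁a. Lighter block: T₂ − m₂g = m₂a.
Pulley: (T₁ − T₂)R = Iα = I(a/R), so T₁ − T₂ = (I/R²)a = (1/2)M_p a = 0.5150·a.
Adding the three: (m₁ − m₂)g = (m₁ + m₂ + 0.5150)a, so a = (4.56 − 2.97)(9.81)/(4.56 + 2.97 + 0.5150) = 1.939 m/s².
α = a/R = 1.939/0.184 = 10.54 rad/s².

α ≈ 10.5 rad/s²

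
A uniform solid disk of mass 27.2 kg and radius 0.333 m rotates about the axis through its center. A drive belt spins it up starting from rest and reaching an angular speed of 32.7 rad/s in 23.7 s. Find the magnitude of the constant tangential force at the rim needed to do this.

F ≈ 6.25 N

I = ½MR² = (1/2)(27.2)(0.333)² = 1.508 kg·m².
α = Δω/Δt = (32.7 − 0)/23.7 = 1.380 rad/s².
The required torque is τ = Iα = (1.508)(1.380) = 2.081 N·m.
A tangential force at the rim gives τ = FR, so F = τ/R = 2.081/0.333 = 6.249 N.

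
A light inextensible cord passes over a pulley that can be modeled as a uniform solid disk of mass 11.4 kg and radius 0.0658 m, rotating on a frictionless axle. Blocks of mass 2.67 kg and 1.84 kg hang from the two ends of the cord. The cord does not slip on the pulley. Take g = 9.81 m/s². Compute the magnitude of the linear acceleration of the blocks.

I = ½MR² = (1/2)(11.4)(0.0658)² = 0.02468 kg·m².
Heavier block: m₁g − T₁ = m₁a. Lighter block: T₂ − m₂g = m₂a.
Pulley: (T₁ − T₂)R = Iα = I(a/R), so T₁ − T₂ = (I/R²)a = (1/2)M_p a = 5.700·a.
Adding the three: (m₁ − m₂)g = (m₁ + m₂ + 5.700)a, so a = (2.67 − 1.84)(9.81)/(2.67 + 1.84 + 5.700) = 0.7975 m/s².

a ≈ 0.797 m/s²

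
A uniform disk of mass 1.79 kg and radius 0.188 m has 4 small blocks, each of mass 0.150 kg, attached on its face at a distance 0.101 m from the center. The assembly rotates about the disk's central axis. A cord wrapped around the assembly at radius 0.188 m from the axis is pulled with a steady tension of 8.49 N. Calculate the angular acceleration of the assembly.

α ≈ 42.3 rad/s²

I_disk = ½MR² = ½(1.79)(0.188)² = 0.03163 kg·m².
I_blocks = 4·m·r² = 4(0.150)(0.101)² = 0.006121 kg·m².
Total I = 0.03775 kg·m².
τ = F r = (8.49)(0.188) = 1.596 N·m.
α = τ/I = 1.596/0.03775 = 42.28 rad/s².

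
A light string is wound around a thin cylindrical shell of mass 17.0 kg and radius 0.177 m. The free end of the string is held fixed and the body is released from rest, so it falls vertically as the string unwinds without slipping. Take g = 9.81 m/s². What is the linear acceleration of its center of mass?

a ≈ 4.91 m/s²

Translation: Mg − T = Ma. Rotation about the center: TR = Iα with I = MR².
With a = αR: T = (I/R²)a = M a, so Mg = (1 + 1.000)Ma.
a = g/(1 + 1.000) = 9.81/2.000 = 4.905 m/s².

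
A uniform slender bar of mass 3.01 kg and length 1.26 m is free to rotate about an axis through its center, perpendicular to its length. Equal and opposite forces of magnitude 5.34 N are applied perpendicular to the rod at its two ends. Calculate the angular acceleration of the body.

I = (1/12)ML² = (1/12)(3.01)(1.26)² = 0.3982 kg·m².
The couple gives τ = F·(L/2) + F·(L/2) = F L = (5.34)(1.26) = 6.728 N·m.
From τ = Iα: α = 6.728/0.3982 = 16.90 rad/s².

α ≈ 16.9 rad/s²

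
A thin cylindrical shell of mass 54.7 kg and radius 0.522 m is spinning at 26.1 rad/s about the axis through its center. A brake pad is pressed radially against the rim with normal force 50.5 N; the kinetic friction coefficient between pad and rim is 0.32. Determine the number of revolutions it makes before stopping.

I = MR² = (54.7)(0.522)² = 14.90 kg·m².
Friction force f = μN = (0.32)(50.5) = 16.16 N at the rim; torque magnitude τ = fR = 8.436 N·m, opposing ω.
|α| = τ/I = 8.436/14.90 = 0.5660 rad/s² (deceleration).
ω² = ω₀² − 2|α|θ with ω = 0 ⇒ θ = ω₀²/(2|α|) = 601.8 rad = 95.78 rev.

≈ 95.8 revolutions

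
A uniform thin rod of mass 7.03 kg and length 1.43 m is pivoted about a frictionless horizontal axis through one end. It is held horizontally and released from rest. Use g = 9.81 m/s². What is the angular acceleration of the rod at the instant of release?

About the pivot, I = (1/3)ML² = (1/3)(7.03)(1.43)² = 4.792 kg·m².
The weight acts at the center, a distance L/2 = 0.7150 m from the pivot; τ = Mg(L/2) = 49.31 N·m.
α = τ/I = 49.31/4.792 = 10.29 rad/s².

α ≈ 10.3 rad/s²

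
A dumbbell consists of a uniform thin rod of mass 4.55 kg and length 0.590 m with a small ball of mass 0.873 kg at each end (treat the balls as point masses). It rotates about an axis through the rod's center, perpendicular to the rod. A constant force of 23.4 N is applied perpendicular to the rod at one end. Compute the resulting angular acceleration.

I_rod = (1/12)ML² = (1/12)(4.55)(0.590)² = 0.1320 kg·m².
I_balls = 2·m·(L/2)² = 2(0.873)(0.2950)² = 0.1519 kg·m².
Total I = 0.2839 kg·m².
τ = F·(L/2) = (23.4)(0.295) = 6.903 N·m.
α = τ/I = 6.903/0.2839 = 24.31 rad/s².

α ≈ 24.3 rad/s²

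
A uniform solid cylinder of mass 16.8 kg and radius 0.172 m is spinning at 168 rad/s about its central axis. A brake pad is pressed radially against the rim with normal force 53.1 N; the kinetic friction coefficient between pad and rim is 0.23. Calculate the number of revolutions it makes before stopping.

≈ 266 revolutions

I = ½MR² = (1/2)(16.8)(0.172)² = 0.2485 kg·m².
Friction force f = μN = (0.23)(53.1) = 12.21 N at the rim; torque magnitude τ = fR = 2.101 N·m, opposing ω.
|α| = τ/I = 2.101/0.2485 = 8.453 rad/s² (deceleration).
ω² = ω₀² − 2|α|θ with ω = 0 ⇒ θ = ω₀²/(2|α|) = 1669 rad = 265.7 rev.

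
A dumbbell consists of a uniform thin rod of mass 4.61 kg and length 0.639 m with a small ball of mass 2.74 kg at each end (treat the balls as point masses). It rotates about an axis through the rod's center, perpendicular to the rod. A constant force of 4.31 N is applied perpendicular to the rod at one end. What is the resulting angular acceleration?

I_rod = (1/12)ML² = (1/12)(4.61)(0.639)² = 0.1569 kg·m².
I_balls = 2·m·(L/2)² = 2(2.74)(0.3195)² = 0.5594 kg·m².
Total I = 0.7163 kg·m².
τ = F·(L/2) = (4.31)(0.320) = 1.377 N·m.
α = τ/I = 1.377/0.7163 = 1.923 rad/s².

α ≈ 1.92 rad/s²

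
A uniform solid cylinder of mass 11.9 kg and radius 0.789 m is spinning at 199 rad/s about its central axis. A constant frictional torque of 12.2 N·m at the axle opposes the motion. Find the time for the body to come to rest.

I = ½MR² = (1/2)(11.9)(0.789)² = 3.704 kg·m².
The net torque has magnitude 12.2 N·m, opposing ω.
|α| = τ/I = 12.20/3.704 = 3.294 rad/s² (deceleration).
0 = ω₀ − |α|t ⇒ t = ω₀/|α| = 199/3.294 = 60.42 s.

t ≈ 60.4 s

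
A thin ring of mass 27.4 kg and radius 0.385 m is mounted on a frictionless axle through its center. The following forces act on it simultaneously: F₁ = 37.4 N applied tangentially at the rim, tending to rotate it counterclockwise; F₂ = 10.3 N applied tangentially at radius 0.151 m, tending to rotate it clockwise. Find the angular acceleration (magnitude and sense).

α ≈ 3.16 rad/s², counterclockwise

I = MR² = (27.4)(0.385)² = 4.061 kg·m².
Taking counterclockwise as positive: τ₁ = +(37.4)(0.385) = +14.40 N·m; τ₂ = −(10.3)(0.151) = −1.555 N·m.
Net torque τ = 12.84 N·m.
α = τ/I = 12.84/4.061 = 3.162 rad/s².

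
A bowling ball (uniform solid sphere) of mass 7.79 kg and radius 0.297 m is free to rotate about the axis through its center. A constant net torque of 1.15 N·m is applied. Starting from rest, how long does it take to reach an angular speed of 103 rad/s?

t ≈ 24.6 s

I = (2/5)MR² = (2/5)(7.79)(0.297)² = 0.2749 kg·m².
α = τ/I = 1.15/0.2749 = 4.184 rad/s².
ω = αt ⇒ t = ω/α = 103/4.184 = 24.62 s.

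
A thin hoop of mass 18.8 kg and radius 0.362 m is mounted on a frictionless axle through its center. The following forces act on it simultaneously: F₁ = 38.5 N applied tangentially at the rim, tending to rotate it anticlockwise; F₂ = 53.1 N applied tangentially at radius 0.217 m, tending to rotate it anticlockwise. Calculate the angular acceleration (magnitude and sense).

I = MR² = (18.8)(0.362)² = 2.464 kg·m².
Taking anticlockwise as positive: τ₁ = +(38.5)(0.362) = +13.94 N·m; τ₂ = +(53.1)(0.217) = +11.52 N·m.
Net torque τ = 25.46 N·m.
α = τ/I = 25.46/2.464 = 10.33 rad/s².

α ≈ 10.3 rad/s², anticlockwise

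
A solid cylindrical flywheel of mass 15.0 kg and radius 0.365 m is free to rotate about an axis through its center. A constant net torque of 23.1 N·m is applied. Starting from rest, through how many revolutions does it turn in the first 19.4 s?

I = ½MR² = (1/2)(15.0)(0.365)² = 0.9992 kg·m².
α = τ/I = 23.1/0.9992 = 23.12 rad/s².
θ = ½αt² = ½(23.12)(19.4)² = 4350 rad.
Revolutions = θ/(2π) = 692.4.

≈ 692 revolutions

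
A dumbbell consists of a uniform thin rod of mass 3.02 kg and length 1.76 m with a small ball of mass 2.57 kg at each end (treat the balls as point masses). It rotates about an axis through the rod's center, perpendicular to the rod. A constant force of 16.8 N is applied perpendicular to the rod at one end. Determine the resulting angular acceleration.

α ≈ 3.11 rad/s²

I_rod = (1/12)ML² = (1/12)(3.02)(1.76)² = 0.7796 kg·m².
I_balls = 2·m·(L/2)² = 2(2.57)(0.8800)² = 3.980 kg·m².
Total I = 4.760 kg·m².
τ = F·(L/2) = (16.8)(0.880) = 14.78 N·m.
α = τ/I = 14.78/4.760 = 3.106 rad/s².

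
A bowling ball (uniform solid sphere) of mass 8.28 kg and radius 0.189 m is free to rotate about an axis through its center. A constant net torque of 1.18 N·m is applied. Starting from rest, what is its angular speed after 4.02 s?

ω ≈ 40.1 rad/s

I = (2/5)MR² = (2/5)(8.28)(0.189)² = 0.1183 kg·m².
α = τ/I = 1.18/0.1183 = 9.974 rad/s².
ω = ω₀ + αt = 0 + (9.974)(4.02) = 40.10 rad/s.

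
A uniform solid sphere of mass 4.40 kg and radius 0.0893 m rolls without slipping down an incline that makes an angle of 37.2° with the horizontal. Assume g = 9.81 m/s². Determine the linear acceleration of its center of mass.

Translation along the incline: Mg sinθ − f = Ma.
Rotation about the center: fR = Iα with I = (2/5)MR². No-slip gives a = αR, so f = (I/R²)a = (2/5)M a.
Substituting: Mg sinθ = (1 + 0.4000)Ma, so a = g sinθ/(1 + 0.4000) = (9.81) sin 37.2° / 1.400 = 4.237 m/s².

a ≈ 4.24 m/s²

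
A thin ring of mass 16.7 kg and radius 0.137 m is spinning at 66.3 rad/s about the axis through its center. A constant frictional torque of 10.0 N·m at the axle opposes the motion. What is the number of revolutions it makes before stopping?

≈ 11.0 revolutions

I = MR² = (16.7)(0.137)² = 0.3134 kg·m².
The net torque has magnitude 10.0 N·m, opposing ω.
|α| = τ/I = 10.00/0.3134 = 31.90 rad/s² (deceleration).
ω² = ω₀² − 2|α|θ with ω = 0 ⇒ θ = ω₀²/(2|α|) = 68.89 rad = 10.96 rev.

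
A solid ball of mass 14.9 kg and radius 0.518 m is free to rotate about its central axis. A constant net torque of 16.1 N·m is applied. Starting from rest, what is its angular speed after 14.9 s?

I = (2/5)MR² = (2/5)(14.9)(0.518)² = 1.599 kg·m².
α = τ/I = 16.1/1.599 = 10.07 rad/s².
ω = ω₀ + αt = 0 + (10.07)(14.9) = 150.0 rad/s.

ω ≈ 150 rad/s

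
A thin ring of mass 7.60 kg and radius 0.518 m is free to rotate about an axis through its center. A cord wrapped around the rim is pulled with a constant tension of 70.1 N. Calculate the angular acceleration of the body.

I = MR² = (7.60)(0.518)² = 2.039 kg·m².
τ = F R = (70.1)(0.518) = 36.31 N·m.
Newton's second law for rotation, τ = Iα, gives α = τ/I = 36.31/2.039 = 17.81 rad/s².

α ≈ 17.8 rad/s²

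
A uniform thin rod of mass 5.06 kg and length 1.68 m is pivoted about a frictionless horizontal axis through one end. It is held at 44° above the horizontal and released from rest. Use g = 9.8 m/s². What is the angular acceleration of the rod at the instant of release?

About the pivot, I = (1/3)ML² = (1/3)(5.06)(1.68)² = 4.760 kg·m².
The weight acts at the center, a distance L/2 = 0.8400 m from the pivot; τ = Mg(L/2) cos 44° = 29.96 N·m.
α = τ/I = 29.96/4.760 = 6.294 rad/s².

α ≈ 6.29 rad/s²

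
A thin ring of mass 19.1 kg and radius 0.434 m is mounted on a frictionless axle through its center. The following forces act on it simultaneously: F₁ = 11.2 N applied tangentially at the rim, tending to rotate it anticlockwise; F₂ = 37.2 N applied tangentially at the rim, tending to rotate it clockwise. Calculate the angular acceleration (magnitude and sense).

α ≈ 3.14 rad/s², clockwise

I = MR² = (19.1)(0.434)² = 3.598 kg·m².
Taking anticlockwise as positive: τ₁ = +(11.2)(0.434) = +4.861 N·m; τ₂ = −(37.2)(0.434) = −16.14 N·m.
Net torque τ = -11.28 N·m.
α = τ/I = -11.28/3.598 = -3.137 rad/s².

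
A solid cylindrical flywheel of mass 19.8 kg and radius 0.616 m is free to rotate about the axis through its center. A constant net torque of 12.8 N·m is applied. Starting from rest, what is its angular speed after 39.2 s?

I = ½MR² = (1/2)(19.8)(0.616)² = 3.757 kg·m².
α = τ/I = 12.8/3.757 = 3.407 rad/s².
ω = ω₀ + αt = 0 + (3.407)(39.2) = 133.6 rad/s.

ω ≈ 134 rad/s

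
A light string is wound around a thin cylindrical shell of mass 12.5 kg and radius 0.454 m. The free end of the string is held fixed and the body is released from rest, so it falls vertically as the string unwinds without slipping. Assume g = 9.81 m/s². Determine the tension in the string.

T ≈ 61.3 N

Translation: Mg − T = Ma. Rotation about the center: TR = Iα with I = MR².
With a = αR: T = (I/R²)a = M a, so Mg = (1 + 1.000)Ma.
a = g/(1 + 1.000) = 9.81/2.000 = 4.905 m/s².
T = 1.000·M·a = (1.000)(12.5)(4.905) = 61.31 N.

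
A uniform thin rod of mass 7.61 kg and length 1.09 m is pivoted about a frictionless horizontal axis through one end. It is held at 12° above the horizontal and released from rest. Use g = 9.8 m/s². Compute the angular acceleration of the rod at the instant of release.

α ≈ 13.2 rad/s²

About the pivot, I = (1/3)ML² = (1/3)(7.61)(1.09)² = 3.014 kg·m².
The weight acts at the center, a distance L/2 = 0.5450 m from the pivot; τ = Mg(L/2) cos 12° = 39.76 N·m.
α = τ/I = 39.76/3.014 = 13.19 rad/s².
(Equivalently α = (3g/(2L)) cos 12° = 13.19 rad/s².)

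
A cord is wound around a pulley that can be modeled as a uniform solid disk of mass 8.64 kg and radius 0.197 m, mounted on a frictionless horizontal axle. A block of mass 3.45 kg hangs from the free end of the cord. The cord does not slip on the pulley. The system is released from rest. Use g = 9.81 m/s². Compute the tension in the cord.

I = ½MR² = (1/2)(8.64)(0.197)² = 0.1677 kg·m².
Block: mg − T = ma. Pulley: TR = Iα. No-slip: a = αR, so T = (I/R²)a = 4.320·a.
Then mg = (m + 4.320)a, so a = (3.45)(9.81)/(3.45 + 4.320) = 4.356 m/s².
T = 4.320·a = 18.82 N.

T ≈ 18.8 N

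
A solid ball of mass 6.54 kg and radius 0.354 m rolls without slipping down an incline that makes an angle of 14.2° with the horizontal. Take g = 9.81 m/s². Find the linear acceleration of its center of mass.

Translation along the incline: Mg sinθ − f = Ma.
Rotation about the center: fR = Iα with I = (2/5)MR². No-slip gives a = αR, so f = (I/R²)a = (2/5)M a.
Substituting: Mg sinθ = (1 + 0.4000)Ma, so a = g sinθ/(1 + 0.4000) = (9.81) sin 14.2° / 1.400 = 1.719 m/s².

a ≈ 1.72 m/s²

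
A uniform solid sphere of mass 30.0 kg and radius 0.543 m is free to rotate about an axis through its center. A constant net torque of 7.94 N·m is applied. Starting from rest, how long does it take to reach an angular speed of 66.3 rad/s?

I = (2/5)MR² = (2/5)(30.0)(0.543)² = 3.538 kg·m².
α = τ/I = 7.94/3.538 = 2.244 rad/s².
ω = αt ⇒ t = ω/α = 66.3/2.244 = 29.54 s.

t ≈ 29.5 s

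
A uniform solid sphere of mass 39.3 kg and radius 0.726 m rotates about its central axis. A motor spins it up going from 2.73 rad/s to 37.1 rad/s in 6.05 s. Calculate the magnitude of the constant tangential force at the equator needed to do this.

F ≈ 64.8 N

I = (2/5)MR² = (2/5)(39.3)(0.726)² = 8.286 kg·m².
α = Δω/Δt = (37.1 − 2.73)/6.05 = 5.681 rad/s².
The required torque is τ = Iα = (8.286)(5.681) = 47.07 N·m.
A tangential force at the equator gives τ = FR, so F = τ/R = 47.07/0.726 = 64.84 N.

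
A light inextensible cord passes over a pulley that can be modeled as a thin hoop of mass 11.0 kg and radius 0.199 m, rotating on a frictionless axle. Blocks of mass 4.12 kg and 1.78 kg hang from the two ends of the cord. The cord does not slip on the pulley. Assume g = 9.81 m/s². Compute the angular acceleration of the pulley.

I = MR² = (11.0)(0.199)² = 0.4356 kg·m².
Heavier block: m₁g − T₁ = m₁a. Lighter block: T₂ − m₂g = m₂a.
Pulley: (T₁ − T₂)R = Iα = I(a/R), so T₁ − T₂ = (I/R²)a = 1·M_p a = 11.00·a.
Adding the three: (m₁ − m₂)g = (m₁ + m₂ + 11.00)a, so a = (4.12 − 1.78)(9.81)/(4.12 + 1.78 + 11.00) = 1.358 m/s².
α = a/R = 1.358/0.199 = 6.826 rad/s².

α ≈ 6.83 rad/s²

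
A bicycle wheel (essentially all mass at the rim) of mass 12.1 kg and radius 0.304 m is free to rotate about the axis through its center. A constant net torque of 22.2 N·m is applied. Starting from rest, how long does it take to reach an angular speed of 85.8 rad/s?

I = MR² = (12.1)(0.304)² = 1.118 kg·m².
α = τ/I = 22.2/1.118 = 19.85 rad/s².
ω = αt ⇒ t = ω/α = 85.8/19.85 = 4.322 s.

t ≈ 4.32 s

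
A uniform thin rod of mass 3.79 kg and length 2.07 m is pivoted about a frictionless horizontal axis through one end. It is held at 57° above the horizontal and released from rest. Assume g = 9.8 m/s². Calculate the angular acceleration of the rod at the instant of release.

About the pivot, I = (1/3)ML² = (1/3)(3.79)(2.07)² = 5.413 kg·m².
The weight acts at the center, a distance L/2 = 1.035 m from the pivot; τ = Mg(L/2) cos 57° = 20.94 N·m.
α = τ/I = 20.94/5.413 = 3.868 rad/s².

α ≈ 3.87 rad/s²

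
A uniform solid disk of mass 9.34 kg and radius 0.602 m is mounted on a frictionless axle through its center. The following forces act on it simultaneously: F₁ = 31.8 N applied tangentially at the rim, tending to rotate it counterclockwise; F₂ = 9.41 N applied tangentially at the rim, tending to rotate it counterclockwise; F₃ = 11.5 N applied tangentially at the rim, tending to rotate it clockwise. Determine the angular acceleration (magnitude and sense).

α ≈ 10.6 rad/s², counterclockwise

I = ½MR² = (1/2)(9.34)(0.602)² = 1.692 kg·m².
Taking counterclockwise as positive: τ₁ = +(31.8)(0.602) = +19.14 N·m; τ₂ = +(9.41)(0.602) = +5.665 N·m; τ₃ = −(11.5)(0.602) = −6.923 N·m.
Net torque τ = 17.89 N·m.
α = τ/I = 17.89/1.692 = 10.57 rad/s².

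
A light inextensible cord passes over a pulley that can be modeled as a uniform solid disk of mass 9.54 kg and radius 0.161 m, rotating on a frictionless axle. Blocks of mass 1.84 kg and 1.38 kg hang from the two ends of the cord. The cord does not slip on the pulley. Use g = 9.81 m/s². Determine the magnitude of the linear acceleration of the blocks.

a ≈ 0.565 m/s²

I = ½MR² = (1/2)(9.54)(0.161)² = 0.1236 kg·m².
Heavier block: m₁g − T₁ = m₁a. Lighter block: T₂ − m₂g = m₂a.
Pulley: (T₁ − T₂)R = Iα = I(a/R), so T₁ − T₂ = (I/R²)a = (1/2)M_p a = 4.770·a.
Adding the three: (m₁ − m₂)g = (m₁ + m₂ + 4.770)a, so a = (1.84 − 1.38)(9.81)/(1.84 + 1.38 + 4.770) = 0.5648 m/s².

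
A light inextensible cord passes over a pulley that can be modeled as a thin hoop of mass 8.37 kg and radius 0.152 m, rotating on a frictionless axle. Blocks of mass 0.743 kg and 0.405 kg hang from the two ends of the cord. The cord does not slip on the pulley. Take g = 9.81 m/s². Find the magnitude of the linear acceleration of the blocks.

a ≈ 0.348 m/s²

I = MR² = (8.37)(0.152)² = 0.1934 kg·m².
Heavier block: m₁g − T₁ = m₁a. Lighter block: T₂ − m₂g = m₂a.
Pulley: (T₁ − T₂)R = Iα = I(a/R), so T₁ − T₂ = (I/R²)a = 1·M_p a = 8.370·a.
Adding the three: (m₁ − m₂)g = (m₁ + m₂ + 8.370)a, so a = (0.743 − 0.405)(9.81)/(0.743 + 0.405 + 8.370) = 0.3484 m/s².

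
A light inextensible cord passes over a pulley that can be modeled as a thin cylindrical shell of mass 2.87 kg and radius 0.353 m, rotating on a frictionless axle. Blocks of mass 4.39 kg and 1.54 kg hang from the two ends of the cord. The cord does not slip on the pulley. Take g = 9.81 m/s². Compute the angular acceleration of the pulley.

α ≈ 9.00 rad/s²

I = MR² = (2.87)(0.353)² = 0.3576 kg·m².
Heavier block: m₁g − T₁ = m₁a. Lighter block: T₂ − m₂g = m₂a.
Pulley: (T₁ − T₂)R = Iα = I(a/R), so T₁ − T₂ = (I/R²)a = 1·M_p a = 2.870·a.
Adding the three: (m₁ − m₂)g = (m₁ + m₂ + 2.870)a, so a = (4.39 − 1.54)(9.81)/(4.39 + 1.54 + 2.870) = 3.177 m/s².
α = a/R = 3.177/0.353 = 9.000 rad/s².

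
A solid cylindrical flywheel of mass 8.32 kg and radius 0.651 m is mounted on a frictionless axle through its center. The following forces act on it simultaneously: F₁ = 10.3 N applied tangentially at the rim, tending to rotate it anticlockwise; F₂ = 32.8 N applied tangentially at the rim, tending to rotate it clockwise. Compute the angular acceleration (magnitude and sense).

α ≈ 8.31 rad/s², clockwise

I = ½MR² = (1/2)(8.32)(0.651)² = 1.763 kg·m².
Taking anticlockwise as positive: τ₁ = +(10.3)(0.651) = +6.705 N·m; τ₂ = −(32.8)(0.651) = −21.35 N·m.
Net torque τ = -14.65 N·m.
α = τ/I = -14.65/1.763 = -8.308 rad/s².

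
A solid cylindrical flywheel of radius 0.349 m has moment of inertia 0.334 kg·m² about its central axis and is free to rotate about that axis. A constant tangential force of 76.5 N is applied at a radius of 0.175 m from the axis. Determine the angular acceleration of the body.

α ≈ 40.1 rad/s²

τ = F·r = (76.5)(0.175) = 13.39 N·m.
Newton's second law for rotation, τ = Iα, gives α = τ/I = 13.39/0.3340 = 40.08 rad/s².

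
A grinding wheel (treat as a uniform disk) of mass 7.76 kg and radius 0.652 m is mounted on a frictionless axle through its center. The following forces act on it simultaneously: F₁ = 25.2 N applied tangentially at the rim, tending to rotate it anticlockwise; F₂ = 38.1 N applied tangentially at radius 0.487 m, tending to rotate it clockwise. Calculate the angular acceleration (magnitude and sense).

α ≈ 1.29 rad/s², clockwise

I = ½MR² = (1/2)(7.76)(0.652)² = 1.649 kg·m².
Taking anticlockwise as positive: τ₁ = +(25.2)(0.652) = +16.43 N·m; τ₂ = −(38.1)(0.487) = −18.55 N·m.
Net torque τ = -2.124 N·m.
α = τ/I = -2.124/1.649 = -1.288 rad/s².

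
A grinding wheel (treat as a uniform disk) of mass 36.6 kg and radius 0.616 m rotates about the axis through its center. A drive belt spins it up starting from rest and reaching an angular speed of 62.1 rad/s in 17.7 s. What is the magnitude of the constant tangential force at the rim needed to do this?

F ≈ 39.6 N

I = ½MR² = (1/2)(36.6)(0.616)² = 6.944 kg·m².
α = Δω/Δt = (62.1 − 0)/17.7 = 3.508 rad/s².
The required torque is τ = Iα = (6.944)(3.508) = 24.36 N·m.
A tangential force at the rim gives τ = FR, so F = τ/R = 24.36/0.616 = 39.55 N.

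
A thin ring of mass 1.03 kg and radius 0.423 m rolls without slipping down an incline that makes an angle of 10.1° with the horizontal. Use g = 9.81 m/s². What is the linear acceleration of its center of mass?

Translation along the incline: Mg sinθ − f = Ma.
Rotation about the center: fR = Iα with I = MR². No-slip gives a = αR, so f = (I/R²)a = M a.
Substituting: Mg sinθ = (1 + 1.000)Ma, so a = g sinθ/(1 + 1.000) = (9.81) sin 10.1° / 2.000 = 0.8602 m/s².

a ≈ 0.860 m/s²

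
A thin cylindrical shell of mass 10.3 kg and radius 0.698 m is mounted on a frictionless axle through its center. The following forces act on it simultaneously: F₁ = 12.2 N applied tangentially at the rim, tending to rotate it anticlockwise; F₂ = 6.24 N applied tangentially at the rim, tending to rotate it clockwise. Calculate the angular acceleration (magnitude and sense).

I = MR² = (10.3)(0.698)² = 5.018 kg·m².
Taking anticlockwise as positive: τ₁ = +(12.2)(0.698) = +8.516 N·m; τ₂ = −(6.24)(0.698) = −4.356 N·m.
Net torque τ = 4.160 N·m.
α = τ/I = 4.160/5.018 = 0.8290 rad/s².

α ≈ 0.829 rad/s², anticlockwise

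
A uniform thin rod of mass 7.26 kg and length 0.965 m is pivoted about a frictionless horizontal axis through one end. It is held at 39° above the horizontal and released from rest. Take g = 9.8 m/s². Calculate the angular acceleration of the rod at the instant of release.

About the pivot, I = (1/3)ML² = (1/3)(7.26)(0.965)² = 2.254 kg·m².
The weight acts at the center, a distance L/2 = 0.4825 m from the pivot; τ = Mg(L/2) cos 39° = 26.68 N·m.
α = τ/I = 26.68/2.254 = 11.84 rad/s².

α ≈ 11.8 rad/s²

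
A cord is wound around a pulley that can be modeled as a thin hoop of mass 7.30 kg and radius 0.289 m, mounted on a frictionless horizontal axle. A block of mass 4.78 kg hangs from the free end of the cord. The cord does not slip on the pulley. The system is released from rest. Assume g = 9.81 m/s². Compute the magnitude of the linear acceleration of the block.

a ≈ 3.88 m/s²

I = MR² = (7.30)(0.289)² = 0.6097 kg·m².
Block: mg − T = ma. Pulley: TR = Iα. No-slip: a = αR, so T = (I/R²)a = 7.300·a.
Then mg = (m + 7.300)a, so a = (4.78)(9.81)/(4.78 + 7.300) = 3.882 m/s².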